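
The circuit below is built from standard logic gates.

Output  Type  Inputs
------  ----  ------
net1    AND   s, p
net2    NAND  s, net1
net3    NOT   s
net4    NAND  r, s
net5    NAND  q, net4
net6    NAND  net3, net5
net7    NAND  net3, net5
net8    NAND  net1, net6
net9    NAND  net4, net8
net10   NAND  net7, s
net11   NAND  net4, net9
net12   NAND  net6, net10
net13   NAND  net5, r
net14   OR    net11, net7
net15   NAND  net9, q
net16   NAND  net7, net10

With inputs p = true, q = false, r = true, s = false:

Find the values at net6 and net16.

net3 = NOT s = NOT false = true
net4 = r NAND s = true NAND false = true
net5 = q NAND net4 = false NAND true = true
net6 = net3 NAND net5 = true NAND true = false
net7 = net3 NAND net5 = true NAND true = false
net10 = net7 NAND s = false NAND false = true
net16 = net7 NAND net10 = false NAND true = true

net6 = false, net16 = true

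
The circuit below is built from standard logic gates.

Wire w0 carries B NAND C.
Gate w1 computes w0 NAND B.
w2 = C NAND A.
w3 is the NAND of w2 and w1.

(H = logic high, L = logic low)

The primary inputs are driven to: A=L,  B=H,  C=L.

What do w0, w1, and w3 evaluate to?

w0 = B NAND C = H NAND L = H
w1 = w0 NAND B = H NAND H = L
w2 = C NAND A = L NAND L = H
w3 = w2 NAND w1 = H NAND L = H

w0 = H  w1 = L  w3 = H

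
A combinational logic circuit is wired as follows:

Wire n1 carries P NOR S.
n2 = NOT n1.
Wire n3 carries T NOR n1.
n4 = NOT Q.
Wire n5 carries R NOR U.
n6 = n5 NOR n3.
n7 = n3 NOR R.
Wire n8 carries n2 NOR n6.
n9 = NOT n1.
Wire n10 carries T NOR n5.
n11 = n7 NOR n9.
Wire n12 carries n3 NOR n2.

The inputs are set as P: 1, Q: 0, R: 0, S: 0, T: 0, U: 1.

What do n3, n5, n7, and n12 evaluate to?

n1 = P NOR S = 1 NOR 0 = 0
n2 = NOT n1 = NOT 0 = 1
n3 = T NOR n1 = 0 NOR 0 = 1
n5 = R NOR U = 0 NOR 1 = 0
n7 = n3 NOR R = 1 NOR 0 = 0
n12 = n3 NOR n2 = 1 NOR 1 = 0

n3 = 1, n5 = 0, n7 = 0, n12 = 0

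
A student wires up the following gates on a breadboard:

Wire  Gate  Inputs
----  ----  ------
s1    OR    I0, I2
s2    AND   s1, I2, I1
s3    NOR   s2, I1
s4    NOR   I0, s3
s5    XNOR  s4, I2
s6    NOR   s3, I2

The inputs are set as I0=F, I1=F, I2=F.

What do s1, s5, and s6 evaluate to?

s1 = I0 OR I2 = F OR F = F
s2 = s1 AND I2 AND I1 = F AND F AND F = F
s3 = s2 NOR I1 = F NOR F = T
s4 = I0 NOR s3 = F NOR T = F
s5 = s4 XNOR I2 = F XNOR F = T
s6 = s3 NOR I2 = T NOR F = F

s1 = F, s5 = T, s6 = F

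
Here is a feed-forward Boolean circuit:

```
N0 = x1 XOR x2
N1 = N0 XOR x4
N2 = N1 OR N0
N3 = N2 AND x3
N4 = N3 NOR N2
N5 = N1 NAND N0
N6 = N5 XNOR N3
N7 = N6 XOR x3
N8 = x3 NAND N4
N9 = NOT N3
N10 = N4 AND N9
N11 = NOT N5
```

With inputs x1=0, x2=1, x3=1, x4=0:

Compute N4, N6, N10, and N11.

N4 = 0, N6 = 0, N10 = 0, N11 = 1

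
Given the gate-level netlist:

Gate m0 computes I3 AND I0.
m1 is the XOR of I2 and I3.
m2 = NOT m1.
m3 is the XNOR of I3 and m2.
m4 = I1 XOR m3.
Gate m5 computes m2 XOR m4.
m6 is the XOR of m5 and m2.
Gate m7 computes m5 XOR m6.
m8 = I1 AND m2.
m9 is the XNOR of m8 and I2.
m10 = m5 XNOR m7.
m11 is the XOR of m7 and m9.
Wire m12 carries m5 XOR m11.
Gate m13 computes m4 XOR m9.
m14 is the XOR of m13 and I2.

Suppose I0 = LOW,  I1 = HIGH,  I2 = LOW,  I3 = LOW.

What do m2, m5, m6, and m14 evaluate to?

m2 = HIGH  m5 = LOW  m6 = HIGH  m14 = HIGH

m1 = I2 XOR I3 = LOW XOR LOW = LOW
m2 = NOT m1 = NOT LOW = HIGH
m3 = I3 XNOR m2 = LOW XNOR HIGH = LOW
m4 = I1 XOR m3 = HIGH XOR LOW = HIGH
m5 = m2 XOR m4 = HIGH XOR HIGH = LOW
m6 = m5 XOR m2 = LOW XOR HIGH = HIGH
m8 = I1 AND m2 = HIGH AND HIGH = HIGH
m9 = m8 XNOR I2 = HIGH XNOR LOW = LOW
m13 = m4 XOR m9 = HIGH XOR LOW = HIGH
m14 = m13 XOR I2 = HIGH XOR LOW = HIGH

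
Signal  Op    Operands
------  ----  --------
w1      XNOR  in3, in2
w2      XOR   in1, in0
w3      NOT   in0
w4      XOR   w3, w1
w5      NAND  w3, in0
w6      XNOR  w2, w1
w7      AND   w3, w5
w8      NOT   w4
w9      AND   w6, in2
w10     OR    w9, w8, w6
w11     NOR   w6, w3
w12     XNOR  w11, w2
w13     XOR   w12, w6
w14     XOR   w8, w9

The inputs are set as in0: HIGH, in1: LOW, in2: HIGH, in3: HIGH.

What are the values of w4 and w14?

w4 = HIGH, w14 = HIGH

w1 = in3 XNOR in2 = HIGH XNOR HIGH = HIGH
w2 = in1 XOR in0 = LOW XOR HIGH = HIGH
w3 = NOT in0 = NOT HIGH = LOW
w4 = w3 XOR w1 = LOW XOR HIGH = HIGH
w6 = w2 XNOR w1 = HIGH XNOR HIGH = HIGH
w8 = NOT w4 = NOT HIGH = LOW
w9 = w6 AND in2 = HIGH AND HIGH = HIGH
w14 = w8 XOR w9 = LOW XOR HIGH = HIGH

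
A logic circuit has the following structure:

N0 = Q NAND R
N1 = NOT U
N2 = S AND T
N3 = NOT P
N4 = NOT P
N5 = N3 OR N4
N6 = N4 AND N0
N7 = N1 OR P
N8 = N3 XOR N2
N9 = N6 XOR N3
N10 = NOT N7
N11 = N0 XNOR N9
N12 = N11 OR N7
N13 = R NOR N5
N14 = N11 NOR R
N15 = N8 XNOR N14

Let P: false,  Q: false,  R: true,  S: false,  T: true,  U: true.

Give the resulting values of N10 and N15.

N10 = true, N15 = false

N0 = Q NAND R = false NAND true = true
N1 = NOT U = NOT true = false
N2 = S AND T = false AND true = false
N3 = NOT P = NOT false = true
N4 = NOT P = NOT false = true
N6 = N4 AND N0 = true AND true = true
N7 = N1 OR P = false OR false = false
N8 = N3 XOR N2 = true XOR false = true
N9 = N6 XOR N3 = true XOR true = false
N10 = NOT N7 = NOT false = true
N11 = N0 XNOR N9 = true XNOR false = false
N14 = N11 NOR R = false NOR true = false
N15 = N8 XNOR N14 = true XNOR false = false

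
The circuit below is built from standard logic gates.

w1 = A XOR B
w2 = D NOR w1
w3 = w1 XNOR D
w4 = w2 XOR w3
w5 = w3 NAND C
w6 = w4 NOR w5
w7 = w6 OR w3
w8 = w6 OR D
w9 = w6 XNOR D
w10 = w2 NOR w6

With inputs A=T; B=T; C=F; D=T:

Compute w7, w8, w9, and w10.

w7 = F  w8 = T  w9 = F  w10 = T

w1 = A XOR B = T XOR T = F
w2 = D NOR w1 = T NOR F = F
w3 = w1 XNOR D = F XNOR T = F
w4 = w2 XOR w3 = F XOR F = F
w5 = w3 NAND C = F NAND F = T
w6 = w4 NOR w5 = F NOR T = F
w7 = w6 OR w3 = F OR F = F
w8 = w6 OR D = F OR T = T
w9 = w6 XNOR D = F XNOR T = F
w10 = w2 NOR w6 = F NOR F = T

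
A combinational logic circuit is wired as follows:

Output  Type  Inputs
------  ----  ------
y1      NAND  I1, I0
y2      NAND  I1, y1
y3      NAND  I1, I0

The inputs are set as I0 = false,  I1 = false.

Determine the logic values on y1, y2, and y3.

y1 = I1 NAND I0 = false NAND false = true
y2 = I1 NAND y1 = false NAND true = true
y3 = I1 NAND I0 = false NAND false = true

y1 = true, y2 = true, y3 = true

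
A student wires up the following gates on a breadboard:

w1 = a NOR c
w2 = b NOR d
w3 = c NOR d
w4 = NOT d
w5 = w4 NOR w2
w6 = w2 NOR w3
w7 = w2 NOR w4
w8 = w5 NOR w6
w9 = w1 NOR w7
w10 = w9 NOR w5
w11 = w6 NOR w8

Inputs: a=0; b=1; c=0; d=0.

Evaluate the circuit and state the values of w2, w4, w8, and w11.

w2 = 0, w4 = 1, w8 = 1, w11 = 0

w2 = b NOR d = 1 NOR 0 = 0
w3 = c NOR d = 0 NOR 0 = 1
w4 = NOT d = NOT 0 = 1
w5 = w4 NOR w2 = 1 NOR 0 = 0
w6 = w2 NOR w3 = 0 NOR 1 = 0
w8 = w5 NOR w6 = 0 NOR 0 = 1
w11 = w6 NOR w8 = 0 NOR 1 = 0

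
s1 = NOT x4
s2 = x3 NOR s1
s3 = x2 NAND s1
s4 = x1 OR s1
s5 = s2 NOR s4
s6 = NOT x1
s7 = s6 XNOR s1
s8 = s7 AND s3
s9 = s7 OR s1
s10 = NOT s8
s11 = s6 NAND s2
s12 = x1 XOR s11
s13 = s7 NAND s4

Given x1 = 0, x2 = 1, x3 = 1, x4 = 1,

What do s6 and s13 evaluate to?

s1 = NOT x4 = NOT 1 = 0
s4 = x1 OR s1 = 0 OR 0 = 0
s6 = NOT x1 = NOT 0 = 1
s7 = s6 XNOR s1 = 1 XNOR 0 = 0
s13 = s7 NAND s4 = 0 NAND 0 = 1

s6 = 1  s13 = 1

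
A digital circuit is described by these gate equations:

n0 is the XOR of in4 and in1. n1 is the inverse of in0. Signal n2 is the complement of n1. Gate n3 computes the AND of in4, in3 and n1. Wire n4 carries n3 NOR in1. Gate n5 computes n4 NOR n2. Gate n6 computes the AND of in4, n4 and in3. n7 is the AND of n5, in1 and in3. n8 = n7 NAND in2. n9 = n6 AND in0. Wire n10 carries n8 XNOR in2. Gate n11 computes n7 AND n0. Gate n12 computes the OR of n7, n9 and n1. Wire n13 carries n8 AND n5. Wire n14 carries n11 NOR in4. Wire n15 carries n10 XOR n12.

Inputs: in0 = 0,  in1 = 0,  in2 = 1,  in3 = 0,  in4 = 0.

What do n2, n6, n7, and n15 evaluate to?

n2 = 0, n6 = 0, n7 = 0, n15 = 0

n1 = NOT in0 = NOT 0 = 1
n2 = NOT n1 = NOT 1 = 0
n3 = in4 AND in3 AND n1 = 0 AND 0 AND 1 = 0
n4 = n3 NOR in1 = 0 NOR 0 = 1
n5 = n4 NOR n2 = 1 NOR 0 = 0
n6 = in4 AND n4 AND in3 = 0 AND 1 AND 0 = 0
n7 = n5 AND in1 AND in3 = 0 AND 0 AND 0 = 0
n8 = n7 NAND in2 = 0 NAND 1 = 1
n9 = n6 AND in0 = 0 AND 0 = 0
n10 = n8 XNOR in2 = 1 XNOR 1 = 1
n12 = n7 OR n9 OR n1 = 0 OR 0 OR 1 = 1
n15 = n10 XOR n12 = 1 XOR 1 = 0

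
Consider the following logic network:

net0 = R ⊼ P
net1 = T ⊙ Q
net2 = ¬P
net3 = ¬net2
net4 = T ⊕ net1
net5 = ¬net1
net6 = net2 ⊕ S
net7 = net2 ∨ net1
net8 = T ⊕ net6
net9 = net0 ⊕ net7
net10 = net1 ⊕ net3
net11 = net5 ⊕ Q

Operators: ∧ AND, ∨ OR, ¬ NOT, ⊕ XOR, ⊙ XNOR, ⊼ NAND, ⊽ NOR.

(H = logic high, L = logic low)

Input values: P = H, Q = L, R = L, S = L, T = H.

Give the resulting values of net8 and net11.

net1 = T XNOR Q = H XNOR L = L
net2 = NOT P = NOT H = L
net5 = NOT net1 = NOT L = H
net6 = net2 XOR S = L XOR L = L
net8 = T XOR net6 = H XOR L = H
net11 = net5 XOR Q = H XOR L = H

net8 = H, net11 = H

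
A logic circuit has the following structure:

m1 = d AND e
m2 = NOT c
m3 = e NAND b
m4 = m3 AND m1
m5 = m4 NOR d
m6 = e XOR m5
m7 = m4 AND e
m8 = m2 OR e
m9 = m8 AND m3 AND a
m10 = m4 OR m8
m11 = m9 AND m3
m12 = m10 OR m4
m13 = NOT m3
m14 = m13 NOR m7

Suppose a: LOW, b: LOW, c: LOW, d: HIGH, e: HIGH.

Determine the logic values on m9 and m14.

m9 = LOW  m14 = LOW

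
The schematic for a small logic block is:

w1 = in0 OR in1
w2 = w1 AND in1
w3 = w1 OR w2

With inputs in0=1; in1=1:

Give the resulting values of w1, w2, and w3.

w1 = in0 OR in1 = 1 OR 1 = 1
w2 = w1 AND in1 = 1 AND 1 = 1
w3 = w1 OR w2 = 1 OR 1 = 1

w1 = 1  w2 = 1  w3 = 1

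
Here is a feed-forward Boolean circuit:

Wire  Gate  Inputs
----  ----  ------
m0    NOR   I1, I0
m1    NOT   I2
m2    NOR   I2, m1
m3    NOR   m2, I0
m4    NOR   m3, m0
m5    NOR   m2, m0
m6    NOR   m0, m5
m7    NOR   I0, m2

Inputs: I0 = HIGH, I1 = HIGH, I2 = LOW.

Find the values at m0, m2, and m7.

m0 = I1 NOR I0 = HIGH NOR HIGH = LOW
m1 = NOT I2 = NOT LOW = HIGH
m2 = I2 NOR m1 = LOW NOR HIGH = LOW
m7 = I0 NOR m2 = HIGH NOR LOW = LOW

m0 = LOW; m2 = LOW; m7 = LOW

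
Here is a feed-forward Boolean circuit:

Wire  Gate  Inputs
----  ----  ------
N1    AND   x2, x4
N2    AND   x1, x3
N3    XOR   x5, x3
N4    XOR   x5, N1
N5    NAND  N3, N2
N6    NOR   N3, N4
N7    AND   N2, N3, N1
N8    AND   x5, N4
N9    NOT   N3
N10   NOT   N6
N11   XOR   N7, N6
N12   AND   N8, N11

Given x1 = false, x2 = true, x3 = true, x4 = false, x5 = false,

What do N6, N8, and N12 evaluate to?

N6 = false; N8 = false; N12 = false

N1 = x2 AND x4 = true AND false = false
N2 = x1 AND x3 = false AND true = false
N3 = x5 XOR x3 = false XOR true = true
N4 = x5 XOR N1 = false XOR false = false
N6 = N3 NOR N4 = true NOR false = false
N7 = N2 AND N3 AND N1 = false AND true AND false = false
N8 = x5 AND N4 = false AND false = false
N11 = N7 XOR N6 = false XOR false = false
N12 = N8 AND N11 = false AND false = false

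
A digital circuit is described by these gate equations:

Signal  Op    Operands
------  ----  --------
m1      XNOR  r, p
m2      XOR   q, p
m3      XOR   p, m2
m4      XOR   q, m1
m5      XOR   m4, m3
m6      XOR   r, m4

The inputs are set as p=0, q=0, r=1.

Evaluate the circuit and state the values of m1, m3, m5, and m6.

m1 = r XNOR p = 1 XNOR 0 = 0
m2 = q XOR p = 0 XOR 0 = 0
m3 = p XOR m2 = 0 XOR 0 = 0
m4 = q XOR m1 = 0 XOR 0 = 0
m5 = m4 XOR m3 = 0 XOR 0 = 0
m6 = r XOR m4 = 1 XOR 0 = 1

m1 = 0, m3 = 0, m5 = 0, m6 = 1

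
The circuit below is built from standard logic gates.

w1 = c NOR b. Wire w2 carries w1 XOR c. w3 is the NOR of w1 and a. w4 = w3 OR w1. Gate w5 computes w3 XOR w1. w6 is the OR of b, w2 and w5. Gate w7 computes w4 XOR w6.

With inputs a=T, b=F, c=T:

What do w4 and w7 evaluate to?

w4 = F  w7 = T

w1 = c NOR b = T NOR F = F
w2 = w1 XOR c = F XOR T = T
w3 = w1 NOR a = F NOR T = F
w4 = w3 OR w1 = F OR F = F
w5 = w3 XOR w1 = F XOR F = F
w6 = b OR w2 OR w5 = F OR T OR F = T
w7 = w4 XOR w6 = F XOR T = T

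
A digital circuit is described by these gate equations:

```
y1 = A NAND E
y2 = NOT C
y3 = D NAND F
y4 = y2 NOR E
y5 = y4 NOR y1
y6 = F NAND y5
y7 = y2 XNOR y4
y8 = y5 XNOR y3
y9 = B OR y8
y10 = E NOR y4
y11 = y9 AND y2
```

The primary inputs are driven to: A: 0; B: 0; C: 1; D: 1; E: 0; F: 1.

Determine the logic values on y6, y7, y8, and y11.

y6 = 1, y7 = 0, y8 = 1, y11 = 0

y1 = A NAND E = 0 NAND 0 = 1
y2 = NOT C = NOT 1 = 0
y3 = D NAND F = 1 NAND 1 = 0
y4 = y2 NOR E = 0 NOR 0 = 1
y5 = y4 NOR y1 = 1 NOR 1 = 0
y6 = F NAND y5 = 1 NAND 0 = 1
y7 = y2 XNOR y4 = 0 XNOR 1 = 0
y8 = y5 XNOR y3 = 0 XNOR 0 = 1
y9 = B OR y8 = 0 OR 1 = 1
y11 = y9 AND y2 = 1 AND 0 = 0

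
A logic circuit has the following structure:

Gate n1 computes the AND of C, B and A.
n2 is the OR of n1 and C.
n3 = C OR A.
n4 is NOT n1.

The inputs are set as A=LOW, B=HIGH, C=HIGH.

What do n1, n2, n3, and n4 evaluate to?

n1 = LOW; n2 = HIGH; n3 = HIGH; n4 = HIGH

n1 = C AND B AND A = HIGH AND HIGH AND LOW = LOW
n2 = n1 OR C = LOW OR HIGH = HIGH
n3 = C OR A = HIGH OR LOW = HIGH
n4 = NOT n1 = NOT LOW = HIGH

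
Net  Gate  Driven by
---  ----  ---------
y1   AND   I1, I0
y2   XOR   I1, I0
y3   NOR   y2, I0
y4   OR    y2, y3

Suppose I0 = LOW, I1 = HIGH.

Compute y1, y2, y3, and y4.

y1 = LOW, y2 = HIGH, y3 = LOW, y4 = HIGH

y1 = I1 AND I0 = HIGH AND LOW = LOW
y2 = I1 XOR I0 = HIGH XOR LOW = HIGH
y3 = y2 NOR I0 = HIGH NOR LOW = LOW
y4 = y2 OR y3 = HIGH OR LOW = HIGH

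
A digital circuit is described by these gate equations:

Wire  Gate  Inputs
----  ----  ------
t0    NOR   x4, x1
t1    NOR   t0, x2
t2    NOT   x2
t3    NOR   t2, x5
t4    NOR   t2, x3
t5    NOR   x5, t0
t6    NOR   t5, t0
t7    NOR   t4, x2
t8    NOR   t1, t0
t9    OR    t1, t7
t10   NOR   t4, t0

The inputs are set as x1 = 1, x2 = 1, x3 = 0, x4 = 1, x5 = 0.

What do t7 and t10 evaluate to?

t7 = 0, t10 = 0

t0 = x4 NOR x1 = 1 NOR 1 = 0
t2 = NOT x2 = NOT 1 = 0
t4 = t2 NOR x3 = 0 NOR 0 = 1
t7 = t4 NOR x2 = 1 NOR 1 = 0
t10 = t4 NOR t0 = 1 NOR 0 = 0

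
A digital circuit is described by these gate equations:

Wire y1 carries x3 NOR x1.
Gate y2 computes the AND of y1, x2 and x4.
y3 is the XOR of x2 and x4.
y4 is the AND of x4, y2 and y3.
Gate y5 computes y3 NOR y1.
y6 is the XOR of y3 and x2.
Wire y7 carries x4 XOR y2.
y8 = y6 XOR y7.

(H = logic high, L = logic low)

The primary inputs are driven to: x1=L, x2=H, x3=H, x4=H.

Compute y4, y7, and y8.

y4 = L, y7 = H, y8 = L

y1 = x3 NOR x1 = H NOR L = L
y2 = y1 AND x2 AND x4 = L AND H AND H = L
y3 = x2 XOR x4 = H XOR H = L
y4 = x4 AND y2 AND y3 = H AND L AND L = L
y6 = y3 XOR x2 = L XOR H = H
y7 = x4 XOR y2 = H XOR L = H
y8 = y6 XOR y7 = H XOR H = L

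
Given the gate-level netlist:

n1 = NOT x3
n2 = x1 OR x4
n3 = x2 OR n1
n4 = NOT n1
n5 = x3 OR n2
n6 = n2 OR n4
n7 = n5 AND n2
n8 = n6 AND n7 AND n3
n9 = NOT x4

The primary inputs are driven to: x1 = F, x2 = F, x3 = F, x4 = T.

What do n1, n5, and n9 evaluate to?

n1 = T, n5 = T, n9 = F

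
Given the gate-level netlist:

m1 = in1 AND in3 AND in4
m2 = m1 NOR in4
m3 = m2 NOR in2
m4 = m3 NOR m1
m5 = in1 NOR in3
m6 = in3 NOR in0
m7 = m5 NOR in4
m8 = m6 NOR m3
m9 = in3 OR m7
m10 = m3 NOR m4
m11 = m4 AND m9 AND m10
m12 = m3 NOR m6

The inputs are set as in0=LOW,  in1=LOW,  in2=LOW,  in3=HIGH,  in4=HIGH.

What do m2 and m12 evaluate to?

m2 = LOW  m12 = LOW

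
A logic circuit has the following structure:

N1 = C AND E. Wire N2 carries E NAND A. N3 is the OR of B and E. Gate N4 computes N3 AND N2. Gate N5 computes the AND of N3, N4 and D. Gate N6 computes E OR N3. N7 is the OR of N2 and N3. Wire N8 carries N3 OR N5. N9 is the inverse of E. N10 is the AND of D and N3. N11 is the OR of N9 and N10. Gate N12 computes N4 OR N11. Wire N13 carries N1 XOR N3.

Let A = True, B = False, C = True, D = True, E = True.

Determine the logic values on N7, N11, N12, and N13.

N1 = C AND E = True AND True = True
N2 = E NAND A = True NAND True = False
N3 = B OR E = False OR True = True
N4 = N3 AND N2 = True AND False = False
N7 = N2 OR N3 = False OR True = True
N9 = NOT E = NOT True = False
N10 = D AND N3 = True AND True = True
N11 = N9 OR N10 = False OR True = True
N12 = N4 OR N11 = False OR True = True
N13 = N1 XOR N3 = True XOR True = False

N7 = True, N11 = True, N12 = True, N13 = False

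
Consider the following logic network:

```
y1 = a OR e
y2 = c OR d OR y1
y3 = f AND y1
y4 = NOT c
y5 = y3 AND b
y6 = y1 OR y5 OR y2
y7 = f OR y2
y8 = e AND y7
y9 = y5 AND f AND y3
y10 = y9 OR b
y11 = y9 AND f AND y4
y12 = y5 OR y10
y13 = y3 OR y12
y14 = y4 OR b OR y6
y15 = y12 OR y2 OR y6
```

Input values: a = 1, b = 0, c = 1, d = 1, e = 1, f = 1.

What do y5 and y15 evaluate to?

y5 = 0  y15 = 1

y1 = a OR e = 1 OR 1 = 1
y2 = c OR d OR y1 = 1 OR 1 OR 1 = 1
y3 = f AND y1 = 1 AND 1 = 1
y5 = y3 AND b = 1 AND 0 = 0
y6 = y1 OR y5 OR y2 = 1 OR 0 OR 1 = 1
y9 = y5 AND f AND y3 = 0 AND 1 AND 1 = 0
y10 = y9 OR b = 0 OR 0 = 0
y12 = y5 OR y10 = 0 OR 0 = 0
y15 = y12 OR y2 OR y6 = 0 OR 1 OR 1 = 1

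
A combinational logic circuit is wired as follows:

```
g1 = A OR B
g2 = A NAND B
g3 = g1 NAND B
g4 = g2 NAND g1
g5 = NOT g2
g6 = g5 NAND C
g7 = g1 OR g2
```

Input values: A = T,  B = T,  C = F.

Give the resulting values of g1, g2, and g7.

g1 = T, g2 = F, g7 = T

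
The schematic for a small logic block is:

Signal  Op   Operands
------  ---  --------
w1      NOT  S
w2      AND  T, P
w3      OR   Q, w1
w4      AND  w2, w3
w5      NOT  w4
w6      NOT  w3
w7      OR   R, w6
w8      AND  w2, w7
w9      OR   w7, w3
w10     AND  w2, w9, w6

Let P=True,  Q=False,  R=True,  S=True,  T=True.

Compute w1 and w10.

w1 = False; w10 = True

w1 = NOT S = NOT True = False
w2 = T AND P = True AND True = True
w3 = Q OR w1 = False OR False = False
w6 = NOT w3 = NOT False = True
w7 = R OR w6 = True OR True = True
w9 = w7 OR w3 = True OR False = True
w10 = w2 AND w9 AND w6 = True AND True AND True = True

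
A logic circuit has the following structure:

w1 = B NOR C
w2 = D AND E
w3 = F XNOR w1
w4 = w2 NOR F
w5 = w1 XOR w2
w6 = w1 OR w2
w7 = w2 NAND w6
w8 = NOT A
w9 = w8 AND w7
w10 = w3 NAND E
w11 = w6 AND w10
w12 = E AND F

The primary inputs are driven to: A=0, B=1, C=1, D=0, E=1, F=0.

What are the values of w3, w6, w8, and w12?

w1 = B NOR C = 1 NOR 1 = 0
w2 = D AND E = 0 AND 1 = 0
w3 = F XNOR w1 = 0 XNOR 0 = 1
w6 = w1 OR w2 = 0 OR 0 = 0
w8 = NOT A = NOT 0 = 1
w12 = E AND F = 1 AND 0 = 0

w3 = 1  w6 = 0  w8 = 1  w12 = 0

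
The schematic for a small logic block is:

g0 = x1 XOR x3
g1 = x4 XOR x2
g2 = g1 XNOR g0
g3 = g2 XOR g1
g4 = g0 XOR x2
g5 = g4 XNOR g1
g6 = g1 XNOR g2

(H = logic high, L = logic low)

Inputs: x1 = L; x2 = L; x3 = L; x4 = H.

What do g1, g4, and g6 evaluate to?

g1 = H  g4 = L  g6 = L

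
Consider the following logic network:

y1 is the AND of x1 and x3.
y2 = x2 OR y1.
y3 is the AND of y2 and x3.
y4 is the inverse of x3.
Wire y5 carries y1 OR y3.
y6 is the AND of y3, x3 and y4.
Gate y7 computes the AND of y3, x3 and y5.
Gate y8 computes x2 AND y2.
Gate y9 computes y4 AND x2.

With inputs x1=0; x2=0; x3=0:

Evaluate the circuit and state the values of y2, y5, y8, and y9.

y1 = x1 AND x3 = 0 AND 0 = 0
y2 = x2 OR y1 = 0 OR 0 = 0
y3 = y2 AND x3 = 0 AND 0 = 0
y4 = NOT x3 = NOT 0 = 1
y5 = y1 OR y3 = 0 OR 0 = 0
y8 = x2 AND y2 = 0 AND 0 = 0
y9 = y4 AND x2 = 1 AND 0 = 0

y2 = 0, y5 = 0, y8 = 0, y9 = 0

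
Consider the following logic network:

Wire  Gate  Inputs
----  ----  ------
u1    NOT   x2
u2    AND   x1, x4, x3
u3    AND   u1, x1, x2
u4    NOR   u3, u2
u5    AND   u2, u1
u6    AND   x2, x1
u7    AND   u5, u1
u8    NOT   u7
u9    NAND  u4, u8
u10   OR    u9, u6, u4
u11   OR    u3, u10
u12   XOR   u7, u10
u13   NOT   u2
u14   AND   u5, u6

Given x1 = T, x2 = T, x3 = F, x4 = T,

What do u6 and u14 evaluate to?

u1 = NOT x2 = NOT T = F
u2 = x1 AND x4 AND x3 = T AND T AND F = F
u5 = u2 AND u1 = F AND F = F
u6 = x2 AND x1 = T AND T = T
u14 = u5 AND u6 = F AND T = F

u6 = T, u14 = F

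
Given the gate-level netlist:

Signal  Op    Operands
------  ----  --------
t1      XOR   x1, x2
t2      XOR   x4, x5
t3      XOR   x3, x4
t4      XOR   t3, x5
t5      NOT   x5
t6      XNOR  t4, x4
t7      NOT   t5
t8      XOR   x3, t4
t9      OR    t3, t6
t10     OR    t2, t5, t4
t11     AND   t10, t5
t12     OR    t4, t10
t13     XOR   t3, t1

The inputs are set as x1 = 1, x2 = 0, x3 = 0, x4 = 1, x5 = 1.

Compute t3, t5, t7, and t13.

t3 = 1, t5 = 0, t7 = 1, t13 = 0

t1 = x1 XOR x2 = 1 XOR 0 = 1
t3 = x3 XOR x4 = 0 XOR 1 = 1
t5 = NOT x5 = NOT 1 = 0
t7 = NOT t5 = NOT 0 = 1
t13 = t3 XOR t1 = 1 XOR 1 = 0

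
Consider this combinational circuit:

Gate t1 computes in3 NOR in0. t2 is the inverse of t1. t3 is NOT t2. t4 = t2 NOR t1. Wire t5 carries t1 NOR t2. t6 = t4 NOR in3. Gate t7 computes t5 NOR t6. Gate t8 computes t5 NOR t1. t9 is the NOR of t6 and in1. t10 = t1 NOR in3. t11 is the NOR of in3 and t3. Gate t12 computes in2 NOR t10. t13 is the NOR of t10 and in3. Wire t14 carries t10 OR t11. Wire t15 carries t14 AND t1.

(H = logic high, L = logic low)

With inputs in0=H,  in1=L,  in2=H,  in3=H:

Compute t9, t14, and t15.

t9 = H; t14 = L; t15 = L

t1 = in3 NOR in0 = H NOR H = L
t2 = NOT t1 = NOT L = H
t3 = NOT t2 = NOT H = L
t4 = t2 NOR t1 = H NOR L = L
t6 = t4 NOR in3 = L NOR H = L
t9 = t6 NOR in1 = L NOR L = H
t10 = t1 NOR in3 = L NOR H = L
t11 = in3 NOR t3 = H NOR L = L
t14 = t10 OR t11 = L OR L = L
t15 = t14 AND t1 = L AND L = L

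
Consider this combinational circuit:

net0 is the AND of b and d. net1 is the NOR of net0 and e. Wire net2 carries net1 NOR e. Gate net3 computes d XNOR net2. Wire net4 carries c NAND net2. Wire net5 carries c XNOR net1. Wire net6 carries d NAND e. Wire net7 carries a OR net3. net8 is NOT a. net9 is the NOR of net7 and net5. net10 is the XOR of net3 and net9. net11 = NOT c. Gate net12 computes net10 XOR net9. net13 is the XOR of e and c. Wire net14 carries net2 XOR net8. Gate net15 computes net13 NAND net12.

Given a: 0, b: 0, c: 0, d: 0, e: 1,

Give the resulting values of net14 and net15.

net0 = b AND d = 0 AND 0 = 0
net1 = net0 NOR e = 0 NOR 1 = 0
net2 = net1 NOR e = 0 NOR 1 = 0
net3 = d XNOR net2 = 0 XNOR 0 = 1
net5 = c XNOR net1 = 0 XNOR 0 = 1
net7 = a OR net3 = 0 OR 1 = 1
net8 = NOT a = NOT 0 = 1
net9 = net7 NOR net5 = 1 NOR 1 = 0
net10 = net3 XOR net9 = 1 XOR 0 = 1
net12 = net10 XOR net9 = 1 XOR 0 = 1
net13 = e XOR c = 1 XOR 0 = 1
net14 = net2 XOR net8 = 0 XOR 1 = 1
net15 = net13 NAND net12 = 1 NAND 1 = 0

net14 = 1; net15 = 0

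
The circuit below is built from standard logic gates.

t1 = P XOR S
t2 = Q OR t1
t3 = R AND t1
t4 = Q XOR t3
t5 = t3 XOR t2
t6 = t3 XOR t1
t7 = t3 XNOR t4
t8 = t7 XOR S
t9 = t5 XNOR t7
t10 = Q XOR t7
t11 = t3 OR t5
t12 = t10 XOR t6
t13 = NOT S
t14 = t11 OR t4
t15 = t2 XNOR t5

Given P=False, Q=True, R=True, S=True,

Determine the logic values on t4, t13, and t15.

t4 = False, t13 = False, t15 = False

t1 = P XOR S = False XOR True = True
t2 = Q OR t1 = True OR True = True
t3 = R AND t1 = True AND True = True
t4 = Q XOR t3 = True XOR True = False
t5 = t3 XOR t2 = True XOR True = False
t13 = NOT S = NOT True = False
t15 = t2 XNOR t5 = True XNOR False = False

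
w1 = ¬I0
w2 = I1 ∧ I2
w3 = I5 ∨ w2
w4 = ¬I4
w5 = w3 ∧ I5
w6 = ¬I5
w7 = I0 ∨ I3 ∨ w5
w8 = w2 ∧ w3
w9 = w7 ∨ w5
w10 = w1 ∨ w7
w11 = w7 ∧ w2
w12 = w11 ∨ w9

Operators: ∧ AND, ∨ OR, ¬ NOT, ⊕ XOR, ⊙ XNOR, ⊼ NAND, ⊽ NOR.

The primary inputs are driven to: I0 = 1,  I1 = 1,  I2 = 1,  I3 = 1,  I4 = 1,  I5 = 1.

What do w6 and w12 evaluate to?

w6 = 0, w12 = 1

w2 = I1 AND I2 = 1 AND 1 = 1
w3 = I5 OR w2 = 1 OR 1 = 1
w5 = w3 AND I5 = 1 AND 1 = 1
w6 = NOT I5 = NOT 1 = 0
w7 = I0 OR I3 OR w5 = 1 OR 1 OR 1 = 1
w9 = w7 OR w5 = 1 OR 1 = 1
w11 = w7 AND w2 = 1 AND 1 = 1
w12 = w11 OR w9 = 1 OR 1 = 1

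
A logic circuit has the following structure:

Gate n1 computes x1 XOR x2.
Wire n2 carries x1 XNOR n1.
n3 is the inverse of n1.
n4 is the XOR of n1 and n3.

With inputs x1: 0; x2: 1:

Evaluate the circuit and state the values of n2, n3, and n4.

n2 = 0, n3 = 0, n4 = 1

n1 = x1 XOR x2 = 0 XOR 1 = 1
n2 = x1 XNOR n1 = 0 XNOR 1 = 0
n3 = NOT n1 = NOT 1 = 0
n4 = n1 XOR n3 = 1 XOR 0 = 1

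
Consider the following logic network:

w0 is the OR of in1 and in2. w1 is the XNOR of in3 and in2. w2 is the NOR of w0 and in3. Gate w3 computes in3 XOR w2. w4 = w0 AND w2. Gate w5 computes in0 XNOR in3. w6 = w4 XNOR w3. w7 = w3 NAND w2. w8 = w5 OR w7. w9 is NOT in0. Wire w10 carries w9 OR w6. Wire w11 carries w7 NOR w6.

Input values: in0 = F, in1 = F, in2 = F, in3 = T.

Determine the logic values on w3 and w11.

w3 = T, w11 = F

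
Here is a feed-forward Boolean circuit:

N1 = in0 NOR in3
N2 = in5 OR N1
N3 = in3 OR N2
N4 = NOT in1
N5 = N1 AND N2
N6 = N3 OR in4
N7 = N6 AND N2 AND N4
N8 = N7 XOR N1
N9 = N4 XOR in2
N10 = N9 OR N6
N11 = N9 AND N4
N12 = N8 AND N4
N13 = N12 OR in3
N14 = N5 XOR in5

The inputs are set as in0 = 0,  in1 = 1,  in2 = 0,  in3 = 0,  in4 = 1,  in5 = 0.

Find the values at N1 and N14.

N1 = 1, N14 = 1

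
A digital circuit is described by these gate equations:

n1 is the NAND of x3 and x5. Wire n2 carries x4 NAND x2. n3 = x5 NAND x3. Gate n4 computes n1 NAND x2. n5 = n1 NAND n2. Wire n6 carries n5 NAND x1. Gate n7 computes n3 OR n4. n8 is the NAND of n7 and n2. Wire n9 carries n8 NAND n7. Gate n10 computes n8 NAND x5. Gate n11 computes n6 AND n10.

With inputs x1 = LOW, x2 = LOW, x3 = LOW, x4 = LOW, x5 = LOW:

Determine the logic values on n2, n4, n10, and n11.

n1 = x3 NAND x5 = LOW NAND LOW = HIGH
n2 = x4 NAND x2 = LOW NAND LOW = HIGH
n3 = x5 NAND x3 = LOW NAND LOW = HIGH
n4 = n1 NAND x2 = HIGH NAND LOW = HIGH
n5 = n1 NAND n2 = HIGH NAND HIGH = LOW
n6 = n5 NAND x1 = LOW NAND LOW = HIGH
n7 = n3 OR n4 = HIGH OR HIGH = HIGH
n8 = n7 NAND n2 = HIGH NAND HIGH = LOW
n10 = n8 NAND x5 = LOW NAND LOW = HIGH
n11 = n6 AND n10 = HIGH AND HIGH = HIGH

n2 = HIGH, n4 = HIGH, n10 = HIGH, n11 = HIGH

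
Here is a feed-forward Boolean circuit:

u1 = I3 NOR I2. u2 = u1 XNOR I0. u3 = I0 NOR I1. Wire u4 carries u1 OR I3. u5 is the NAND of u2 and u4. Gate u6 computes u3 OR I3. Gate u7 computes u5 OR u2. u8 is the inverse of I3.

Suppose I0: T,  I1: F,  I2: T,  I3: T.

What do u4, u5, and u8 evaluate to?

u1 = I3 NOR I2 = T NOR T = F
u2 = u1 XNOR I0 = F XNOR T = F
u4 = u1 OR I3 = F OR T = T
u5 = u2 NAND u4 = F NAND T = T
u8 = NOT I3 = NOT T = F

u4 = T  u5 = T  u8 = F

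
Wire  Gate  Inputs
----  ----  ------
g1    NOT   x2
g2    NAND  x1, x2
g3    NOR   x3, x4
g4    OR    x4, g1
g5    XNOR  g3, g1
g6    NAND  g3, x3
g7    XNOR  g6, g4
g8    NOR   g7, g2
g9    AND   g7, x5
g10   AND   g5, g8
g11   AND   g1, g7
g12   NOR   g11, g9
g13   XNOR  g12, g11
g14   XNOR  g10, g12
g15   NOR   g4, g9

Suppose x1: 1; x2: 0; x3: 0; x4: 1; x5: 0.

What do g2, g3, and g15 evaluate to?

g2 = 1; g3 = 0; g15 = 0

g1 = NOT x2 = NOT 0 = 1
g2 = x1 NAND x2 = 1 NAND 0 = 1
g3 = x3 NOR x4 = 0 NOR 1 = 0
g4 = x4 OR g1 = 1 OR 1 = 1
g6 = g3 NAND x3 = 0 NAND 0 = 1
g7 = g6 XNOR g4 = 1 XNOR 1 = 1
g9 = g7 AND x5 = 1 AND 0 = 0
g15 = g4 NOR g9 = 1 NOR 0 = 0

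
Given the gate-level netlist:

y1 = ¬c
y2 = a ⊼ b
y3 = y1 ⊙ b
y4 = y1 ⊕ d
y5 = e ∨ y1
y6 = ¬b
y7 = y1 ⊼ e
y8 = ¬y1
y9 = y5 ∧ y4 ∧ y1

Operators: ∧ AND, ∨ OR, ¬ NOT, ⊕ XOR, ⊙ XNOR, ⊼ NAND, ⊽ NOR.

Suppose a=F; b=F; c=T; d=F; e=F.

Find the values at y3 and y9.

y1 = NOT c = NOT T = F
y3 = y1 XNOR b = F XNOR F = T
y4 = y1 XOR d = F XOR F = F
y5 = e OR y1 = F OR F = F
y9 = y5 AND y4 AND y1 = F AND F AND F = F

y3 = T, y9 = F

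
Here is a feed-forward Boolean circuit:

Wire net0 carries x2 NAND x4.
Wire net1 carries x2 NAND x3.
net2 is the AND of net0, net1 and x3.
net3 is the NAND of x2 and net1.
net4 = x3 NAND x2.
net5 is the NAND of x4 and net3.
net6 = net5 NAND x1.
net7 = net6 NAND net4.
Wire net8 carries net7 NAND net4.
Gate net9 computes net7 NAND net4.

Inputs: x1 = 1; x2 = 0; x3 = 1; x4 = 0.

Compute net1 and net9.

net1 = x2 NAND x3 = 0 NAND 1 = 1
net3 = x2 NAND net1 = 0 NAND 1 = 1
net4 = x3 NAND x2 = 1 NAND 0 = 1
net5 = x4 NAND net3 = 0 NAND 1 = 1
net6 = net5 NAND x1 = 1 NAND 1 = 0
net7 = net6 NAND net4 = 0 NAND 1 = 1
net9 = net7 NAND net4 = 1 NAND 1 = 0

net1 = 1, net9 = 0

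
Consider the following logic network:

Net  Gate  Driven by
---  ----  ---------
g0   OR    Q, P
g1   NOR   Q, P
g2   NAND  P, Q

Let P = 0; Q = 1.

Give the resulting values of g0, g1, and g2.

g0 = 1, g1 = 0, g2 = 1

g0 = Q OR P = 1 OR 0 = 1
g1 = Q NOR P = 1 NOR 0 = 0
g2 = P NAND Q = 0 NAND 1 = 1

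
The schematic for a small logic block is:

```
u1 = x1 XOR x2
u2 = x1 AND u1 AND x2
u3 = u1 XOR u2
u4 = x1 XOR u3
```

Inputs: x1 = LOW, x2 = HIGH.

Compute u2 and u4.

u2 = LOW  u4 = HIGH

u1 = x1 XOR x2 = LOW XOR HIGH = HIGH
u2 = x1 AND u1 AND x2 = LOW AND HIGH AND HIGH = LOW
u3 = u1 XOR u2 = HIGH XOR LOW = HIGH
u4 = x1 XOR u3 = LOW XOR HIGH = HIGH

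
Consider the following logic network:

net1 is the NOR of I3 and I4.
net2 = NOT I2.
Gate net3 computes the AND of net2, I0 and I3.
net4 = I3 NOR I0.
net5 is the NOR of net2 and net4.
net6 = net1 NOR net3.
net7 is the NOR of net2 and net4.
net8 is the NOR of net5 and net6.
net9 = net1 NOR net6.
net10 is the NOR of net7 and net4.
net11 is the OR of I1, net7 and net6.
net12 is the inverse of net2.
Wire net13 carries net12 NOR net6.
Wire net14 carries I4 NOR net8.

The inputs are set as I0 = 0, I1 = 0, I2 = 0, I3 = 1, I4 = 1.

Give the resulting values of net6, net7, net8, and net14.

net6 = 1, net7 = 0, net8 = 0, net14 = 0

net1 = I3 NOR I4 = 1 NOR 1 = 0
net2 = NOT I2 = NOT 0 = 1
net3 = net2 AND I0 AND I3 = 1 AND 0 AND 1 = 0
net4 = I3 NOR I0 = 1 NOR 0 = 0
net5 = net2 NOR net4 = 1 NOR 0 = 0
net6 = net1 NOR net3 = 0 NOR 0 = 1
net7 = net2 NOR net4 = 1 NOR 0 = 0
net8 = net5 NOR net6 = 0 NOR 1 = 0
net14 = I4 NOR net8 = 1 NOR 0 = 0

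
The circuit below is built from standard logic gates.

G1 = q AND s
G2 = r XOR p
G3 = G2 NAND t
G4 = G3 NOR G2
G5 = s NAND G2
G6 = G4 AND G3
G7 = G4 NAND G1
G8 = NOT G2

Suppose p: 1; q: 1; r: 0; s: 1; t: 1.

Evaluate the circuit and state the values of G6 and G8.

G6 = 0; G8 = 0

G2 = r XOR p = 0 XOR 1 = 1
G3 = G2 NAND t = 1 NAND 1 = 0
G4 = G3 NOR G2 = 0 NOR 1 = 0
G6 = G4 AND G3 = 0 AND 0 = 0
G8 = NOT G2 = NOT 1 = 0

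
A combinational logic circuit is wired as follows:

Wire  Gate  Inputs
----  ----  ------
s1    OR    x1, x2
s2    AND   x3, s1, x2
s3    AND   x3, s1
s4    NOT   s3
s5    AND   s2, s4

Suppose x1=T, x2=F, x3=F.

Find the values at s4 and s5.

s1 = x1 OR x2 = T OR F = T
s2 = x3 AND s1 AND x2 = F AND T AND F = F
s3 = x3 AND s1 = F AND T = F
s4 = NOT s3 = NOT F = T
s5 = s2 AND s4 = F AND T = F

s4 = T  s5 = F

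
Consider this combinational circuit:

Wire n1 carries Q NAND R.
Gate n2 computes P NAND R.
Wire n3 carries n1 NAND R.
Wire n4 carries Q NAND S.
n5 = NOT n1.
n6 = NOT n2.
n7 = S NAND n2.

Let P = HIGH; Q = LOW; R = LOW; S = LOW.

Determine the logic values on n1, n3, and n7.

n1 = HIGH  n3 = HIGH  n7 = HIGH

n1 = Q NAND R = LOW NAND LOW = HIGH
n2 = P NAND R = HIGH NAND LOW = HIGH
n3 = n1 NAND R = HIGH NAND LOW = HIGH
n7 = S NAND n2 = LOW NAND HIGH = HIGH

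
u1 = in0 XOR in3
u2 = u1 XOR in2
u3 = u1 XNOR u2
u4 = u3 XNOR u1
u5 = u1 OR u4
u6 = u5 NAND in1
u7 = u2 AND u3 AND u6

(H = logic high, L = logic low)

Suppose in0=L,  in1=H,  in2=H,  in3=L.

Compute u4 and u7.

u1 = in0 XOR in3 = L XOR L = L
u2 = u1 XOR in2 = L XOR H = H
u3 = u1 XNOR u2 = L XNOR H = L
u4 = u3 XNOR u1 = L XNOR L = H
u5 = u1 OR u4 = L OR H = H
u6 = u5 NAND in1 = H NAND H = L
u7 = u2 AND u3 AND u6 = H AND L AND L = L

u4 = H  u7 = L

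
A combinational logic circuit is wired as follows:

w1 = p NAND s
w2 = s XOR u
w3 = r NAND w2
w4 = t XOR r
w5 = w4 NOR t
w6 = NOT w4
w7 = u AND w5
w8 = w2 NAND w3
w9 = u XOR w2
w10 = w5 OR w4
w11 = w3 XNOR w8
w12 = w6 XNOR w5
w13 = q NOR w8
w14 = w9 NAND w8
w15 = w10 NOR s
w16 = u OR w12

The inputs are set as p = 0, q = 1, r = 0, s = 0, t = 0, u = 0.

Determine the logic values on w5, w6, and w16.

w5 = 1  w6 = 1  w16 = 1

w4 = t XOR r = 0 XOR 0 = 0
w5 = w4 NOR t = 0 NOR 0 = 1
w6 = NOT w4 = NOT 0 = 1
w12 = w6 XNOR w5 = 1 XNOR 1 = 1
w16 = u OR w12 = 0 OR 1 = 1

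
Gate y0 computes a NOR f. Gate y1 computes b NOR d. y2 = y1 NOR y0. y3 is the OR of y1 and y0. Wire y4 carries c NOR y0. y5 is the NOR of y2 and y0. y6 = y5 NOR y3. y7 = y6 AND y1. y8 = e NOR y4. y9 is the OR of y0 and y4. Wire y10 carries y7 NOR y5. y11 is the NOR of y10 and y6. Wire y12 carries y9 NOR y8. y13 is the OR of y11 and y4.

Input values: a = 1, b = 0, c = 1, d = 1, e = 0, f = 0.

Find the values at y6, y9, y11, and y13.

y0 = a NOR f = 1 NOR 0 = 0
y1 = b NOR d = 0 NOR 1 = 0
y2 = y1 NOR y0 = 0 NOR 0 = 1
y3 = y1 OR y0 = 0 OR 0 = 0
y4 = c NOR y0 = 1 NOR 0 = 0
y5 = y2 NOR y0 = 1 NOR 0 = 0
y6 = y5 NOR y3 = 0 NOR 0 = 1
y7 = y6 AND y1 = 1 AND 0 = 0
y9 = y0 OR y4 = 0 OR 0 = 0
y10 = y7 NOR y5 = 0 NOR 0 = 1
y11 = y10 NOR y6 = 1 NOR 1 = 0
y13 = y11 OR y4 = 0 OR 0 = 0

y6 = 1; y9 = 0; y11 = 0; y13 = 0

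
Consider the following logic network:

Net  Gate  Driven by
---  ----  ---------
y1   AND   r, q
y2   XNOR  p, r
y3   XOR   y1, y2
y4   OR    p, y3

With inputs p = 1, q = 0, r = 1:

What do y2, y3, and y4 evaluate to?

y2 = 1, y3 = 1, y4 = 1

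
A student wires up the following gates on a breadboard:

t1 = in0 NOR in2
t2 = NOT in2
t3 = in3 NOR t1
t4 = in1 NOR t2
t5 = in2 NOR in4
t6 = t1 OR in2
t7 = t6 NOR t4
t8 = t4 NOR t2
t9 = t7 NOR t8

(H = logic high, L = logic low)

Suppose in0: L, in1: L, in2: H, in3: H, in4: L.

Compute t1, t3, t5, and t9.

t1 = L, t3 = L, t5 = L, t9 = H

t1 = in0 NOR in2 = L NOR H = L
t2 = NOT in2 = NOT H = L
t3 = in3 NOR t1 = H NOR L = L
t4 = in1 NOR t2 = L NOR L = H
t5 = in2 NOR in4 = H NOR L = L
t6 = t1 OR in2 = L OR H = H
t7 = t6 NOR t4 = H NOR H = L
t8 = t4 NOR t2 = H NOR L = L
t9 = t7 NOR t8 = L NOR L = H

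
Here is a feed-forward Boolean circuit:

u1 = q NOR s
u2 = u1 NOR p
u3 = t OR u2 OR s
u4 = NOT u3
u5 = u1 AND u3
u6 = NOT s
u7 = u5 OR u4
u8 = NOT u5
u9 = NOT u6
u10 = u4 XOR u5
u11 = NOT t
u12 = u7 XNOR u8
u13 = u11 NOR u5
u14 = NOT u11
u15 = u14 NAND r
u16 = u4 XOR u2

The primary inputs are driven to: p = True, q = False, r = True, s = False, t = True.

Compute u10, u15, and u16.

u10 = True  u15 = False  u16 = False

u1 = q NOR s = False NOR False = True
u2 = u1 NOR p = True NOR True = False
u3 = t OR u2 OR s = True OR False OR False = True
u4 = NOT u3 = NOT True = False
u5 = u1 AND u3 = True AND True = True
u10 = u4 XOR u5 = False XOR True = True
u11 = NOT t = NOT True = False
u14 = NOT u11 = NOT False = True
u15 = u14 NAND r = True NAND True = False
u16 = u4 XOR u2 = False XOR False = False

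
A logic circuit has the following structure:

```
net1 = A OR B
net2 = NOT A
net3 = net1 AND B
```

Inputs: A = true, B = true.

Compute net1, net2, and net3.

net1 = true  net2 = false  net3 = true

net1 = A OR B = true OR true = true
net2 = NOT A = NOT true = false
net3 = net1 AND B = true AND true = true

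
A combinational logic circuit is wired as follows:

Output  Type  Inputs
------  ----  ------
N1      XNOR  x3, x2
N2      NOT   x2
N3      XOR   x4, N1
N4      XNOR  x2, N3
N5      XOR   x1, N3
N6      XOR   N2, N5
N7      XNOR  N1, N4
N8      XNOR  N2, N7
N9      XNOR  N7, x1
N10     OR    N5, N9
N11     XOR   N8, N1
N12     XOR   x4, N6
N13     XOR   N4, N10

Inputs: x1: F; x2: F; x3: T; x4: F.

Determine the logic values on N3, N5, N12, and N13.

N1 = x3 XNOR x2 = T XNOR F = F
N2 = NOT x2 = NOT F = T
N3 = x4 XOR N1 = F XOR F = F
N4 = x2 XNOR N3 = F XNOR F = T
N5 = x1 XOR N3 = F XOR F = F
N6 = N2 XOR N5 = T XOR F = T
N7 = N1 XNOR N4 = F XNOR T = F
N9 = N7 XNOR x1 = F XNOR F = T
N10 = N5 OR N9 = F OR T = T
N12 = x4 XOR N6 = F XOR T = T
N13 = N4 XOR N10 = T XOR T = F

N3 = F, N5 = F, N12 = T, N13 = F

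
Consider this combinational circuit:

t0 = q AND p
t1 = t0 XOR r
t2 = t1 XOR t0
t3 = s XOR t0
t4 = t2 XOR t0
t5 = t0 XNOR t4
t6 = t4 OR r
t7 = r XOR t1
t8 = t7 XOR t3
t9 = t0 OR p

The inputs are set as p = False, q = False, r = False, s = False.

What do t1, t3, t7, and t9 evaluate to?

t1 = False; t3 = False; t7 = False; t9 = False

t0 = q AND p = False AND False = False
t1 = t0 XOR r = False XOR False = False
t3 = s XOR t0 = False XOR False = False
t7 = r XOR t1 = False XOR False = False
t9 = t0 OR p = False OR False = False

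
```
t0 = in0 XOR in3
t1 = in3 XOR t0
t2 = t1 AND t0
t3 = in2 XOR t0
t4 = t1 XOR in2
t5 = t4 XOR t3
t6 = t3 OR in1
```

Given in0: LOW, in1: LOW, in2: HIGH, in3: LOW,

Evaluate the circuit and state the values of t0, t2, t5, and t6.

t0 = in0 XOR in3 = LOW XOR LOW = LOW
t1 = in3 XOR t0 = LOW XOR LOW = LOW
t2 = t1 AND t0 = LOW AND LOW = LOW
t3 = in2 XOR t0 = HIGH XOR LOW = HIGH
t4 = t1 XOR in2 = LOW XOR HIGH = HIGH
t5 = t4 XOR t3 = HIGH XOR HIGH = LOW
t6 = t3 OR in1 = HIGH OR LOW = HIGH

t0 = LOW; t2 = LOW; t5 = LOW; t6 = HIGH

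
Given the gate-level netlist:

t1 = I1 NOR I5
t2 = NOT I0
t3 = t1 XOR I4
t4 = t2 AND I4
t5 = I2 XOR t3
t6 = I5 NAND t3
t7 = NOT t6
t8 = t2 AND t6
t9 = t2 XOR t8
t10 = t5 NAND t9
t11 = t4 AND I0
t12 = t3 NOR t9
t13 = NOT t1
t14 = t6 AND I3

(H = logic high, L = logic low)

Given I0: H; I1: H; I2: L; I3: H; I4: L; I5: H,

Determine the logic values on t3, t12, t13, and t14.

t3 = L, t12 = H, t13 = H, t14 = H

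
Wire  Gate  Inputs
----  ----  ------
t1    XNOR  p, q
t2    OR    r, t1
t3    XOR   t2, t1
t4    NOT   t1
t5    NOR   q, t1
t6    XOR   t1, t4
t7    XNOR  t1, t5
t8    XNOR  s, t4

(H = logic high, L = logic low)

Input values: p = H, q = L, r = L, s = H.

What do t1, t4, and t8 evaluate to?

t1 = L; t4 = H; t8 = H

t1 = p XNOR q = H XNOR L = L
t4 = NOT t1 = NOT L = H
t8 = s XNOR t4 = H XNOR H = H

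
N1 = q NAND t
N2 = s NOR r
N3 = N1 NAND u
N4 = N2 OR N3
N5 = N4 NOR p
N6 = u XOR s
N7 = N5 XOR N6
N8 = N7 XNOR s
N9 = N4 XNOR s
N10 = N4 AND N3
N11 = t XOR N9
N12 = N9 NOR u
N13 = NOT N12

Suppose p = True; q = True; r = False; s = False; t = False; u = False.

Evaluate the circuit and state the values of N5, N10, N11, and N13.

N1 = q NAND t = True NAND False = True
N2 = s NOR r = False NOR False = True
N3 = N1 NAND u = True NAND False = True
N4 = N2 OR N3 = True OR True = True
N5 = N4 NOR p = True NOR True = False
N9 = N4 XNOR s = True XNOR False = False
N10 = N4 AND N3 = True AND True = True
N11 = t XOR N9 = False XOR False = False
N12 = N9 NOR u = False NOR False = True
N13 = NOT N12 = NOT True = False

N5 = False, N10 = True, N11 = False, N13 = False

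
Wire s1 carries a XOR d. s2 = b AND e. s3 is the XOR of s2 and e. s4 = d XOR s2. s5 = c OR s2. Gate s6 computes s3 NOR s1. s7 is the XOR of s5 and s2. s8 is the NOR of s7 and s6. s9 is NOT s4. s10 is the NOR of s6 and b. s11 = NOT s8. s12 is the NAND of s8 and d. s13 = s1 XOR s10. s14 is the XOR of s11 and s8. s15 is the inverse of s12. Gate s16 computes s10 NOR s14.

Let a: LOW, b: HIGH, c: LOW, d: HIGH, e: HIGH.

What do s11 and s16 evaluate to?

s11 = LOW, s16 = LOW

s1 = a XOR d = LOW XOR HIGH = HIGH
s2 = b AND e = HIGH AND HIGH = HIGH
s3 = s2 XOR e = HIGH XOR HIGH = LOW
s5 = c OR s2 = LOW OR HIGH = HIGH
s6 = s3 NOR s1 = LOW NOR HIGH = LOW
s7 = s5 XOR s2 = HIGH XOR HIGH = LOW
s8 = s7 NOR s6 = LOW NOR LOW = HIGH
s10 = s6 NOR b = LOW NOR HIGH = LOW
s11 = NOT s8 = NOT HIGH = LOW
s14 = s11 XOR s8 = LOW XOR HIGH = HIGH
s16 = s10 NOR s14 = LOW NOR HIGH = LOW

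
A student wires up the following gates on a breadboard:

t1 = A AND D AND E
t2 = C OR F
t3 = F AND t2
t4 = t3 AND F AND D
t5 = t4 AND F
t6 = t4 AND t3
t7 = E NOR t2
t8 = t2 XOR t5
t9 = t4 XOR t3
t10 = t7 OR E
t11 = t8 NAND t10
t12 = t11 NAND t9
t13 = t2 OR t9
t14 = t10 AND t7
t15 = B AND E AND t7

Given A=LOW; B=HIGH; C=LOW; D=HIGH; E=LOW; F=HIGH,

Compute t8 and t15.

t2 = C OR F = LOW OR HIGH = HIGH
t3 = F AND t2 = HIGH AND HIGH = HIGH
t4 = t3 AND F AND D = HIGH AND HIGH AND HIGH = HIGH
t5 = t4 AND F = HIGH AND HIGH = HIGH
t7 = E NOR t2 = LOW NOR HIGH = LOW
t8 = t2 XOR t5 = HIGH XOR HIGH = LOW
t15 = B AND E AND t7 = HIGH AND LOW AND LOW = LOW

t8 = LOW, t15 = LOW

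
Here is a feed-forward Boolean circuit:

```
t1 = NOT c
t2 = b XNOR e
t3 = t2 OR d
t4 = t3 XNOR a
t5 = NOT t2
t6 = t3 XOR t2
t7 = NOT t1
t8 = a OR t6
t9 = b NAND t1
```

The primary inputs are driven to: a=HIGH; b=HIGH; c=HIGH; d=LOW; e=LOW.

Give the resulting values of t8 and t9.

t1 = NOT c = NOT HIGH = LOW
t2 = b XNOR e = HIGH XNOR LOW = LOW
t3 = t2 OR d = LOW OR LOW = LOW
t6 = t3 XOR t2 = LOW XOR LOW = LOW
t8 = a OR t6 = HIGH OR LOW = HIGH
t9 = b NAND t1 = HIGH NAND LOW = HIGH

t8 = HIGH; t9 = HIGH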